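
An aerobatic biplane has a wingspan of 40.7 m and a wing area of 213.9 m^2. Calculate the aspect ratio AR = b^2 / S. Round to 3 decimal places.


Step 1: b^2 = 40.7^2 = 1656.49
Step 2: AR = 1656.49 / 213.9 = 7.744

7.744


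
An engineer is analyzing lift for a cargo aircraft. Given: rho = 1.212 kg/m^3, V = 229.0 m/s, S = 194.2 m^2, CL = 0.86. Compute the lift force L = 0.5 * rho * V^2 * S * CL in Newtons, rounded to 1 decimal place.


Step 1: Calculate dynamic pressure q = 0.5 * 1.212 * 229.0^2 = 0.5 * 1.212 * 52441.0 = 31779.246 Pa
Step 2: Multiply by wing area and lift coefficient: L = 31779.246 * 194.2 * 0.86
Step 3: L = 6171529.5732 * 0.86 = 5307515.4 N

5307515.4


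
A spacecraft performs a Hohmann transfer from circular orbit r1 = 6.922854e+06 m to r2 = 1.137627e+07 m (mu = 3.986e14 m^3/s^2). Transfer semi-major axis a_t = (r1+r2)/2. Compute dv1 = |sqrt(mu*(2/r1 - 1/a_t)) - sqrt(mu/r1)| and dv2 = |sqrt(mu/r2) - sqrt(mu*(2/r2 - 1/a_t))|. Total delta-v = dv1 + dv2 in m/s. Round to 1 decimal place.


Step 1: Transfer semi-major axis a_t = (6.922854e+06 + 1.137627e+07) / 2 = 9.149562e+06 m
Step 2: v1 (circular at r1) = sqrt(mu/r1) = 7587.98 m/s
Step 3: v_t1 = sqrt(mu*(2/r1 - 1/a_t)) = 8461.08 m/s
Step 4: dv1 = |8461.08 - 7587.98| = 873.1 m/s
Step 5: v2 (circular at r2) = 5919.28 m/s, v_t2 = 5148.86 m/s
Step 6: dv2 = |5919.28 - 5148.86| = 770.42 m/s
Step 7: Total delta-v = 873.1 + 770.42 = 1643.5 m/s

1643.5


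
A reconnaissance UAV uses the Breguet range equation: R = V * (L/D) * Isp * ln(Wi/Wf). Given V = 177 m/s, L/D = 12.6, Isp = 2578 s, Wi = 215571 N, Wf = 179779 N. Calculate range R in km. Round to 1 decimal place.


Step 1: Coefficient = V * (L/D) * Isp = 177 * 12.6 * 2578 = 5749455.6 m
Step 2: Wi/Wf = 215571 / 179779 = 1.199089
Step 3: ln(1.199089) = 0.181562
Step 4: R = 5749455.6 * 0.181562 = 1043882.7 m = 1043.9 km

1043.9


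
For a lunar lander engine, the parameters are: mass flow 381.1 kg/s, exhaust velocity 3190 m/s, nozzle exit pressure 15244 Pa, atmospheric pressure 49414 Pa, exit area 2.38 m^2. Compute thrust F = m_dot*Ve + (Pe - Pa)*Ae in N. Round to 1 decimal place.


Step 1: Momentum thrust = m_dot * Ve = 381.1 * 3190 = 1215709.0 N
Step 2: Pressure thrust = (Pe - Pa) * Ae = (15244 - 49414) * 2.38 = -81324.60 N
Step 3: Total thrust F = 1215709.0 + -81324.60 = 1134384.4 N

1134384.4


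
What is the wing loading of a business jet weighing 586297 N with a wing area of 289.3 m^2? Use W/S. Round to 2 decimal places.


Step 1: Wing loading = W / S = 586297 / 289.3
Step 2: Wing loading = 2026.61 N/m^2

2026.61


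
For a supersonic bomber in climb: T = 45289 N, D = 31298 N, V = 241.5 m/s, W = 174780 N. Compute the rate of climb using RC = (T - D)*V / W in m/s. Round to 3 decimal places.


Step 1: Excess thrust = T - D = 45289 - 31298 = 13991 N
Step 2: Excess power = 13991 * 241.5 = 3378826.5 W
Step 3: RC = 3378826.5 / 174780 = 19.332 m/s

19.332


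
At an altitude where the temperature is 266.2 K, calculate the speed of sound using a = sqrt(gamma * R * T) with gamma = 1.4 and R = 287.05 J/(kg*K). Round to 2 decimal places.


Step 1: gamma * R * T = 1.4 * 287.05 * 266.2 = 106977.794
Step 2: a = sqrt(106977.794) = 327.07 m/s

327.07


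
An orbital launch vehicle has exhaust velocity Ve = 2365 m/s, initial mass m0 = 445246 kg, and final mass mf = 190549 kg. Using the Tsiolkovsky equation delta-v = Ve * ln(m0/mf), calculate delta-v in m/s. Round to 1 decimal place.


Step 1: Mass ratio m0/mf = 445246 / 190549 = 2.336648
Step 2: ln(2.336648) = 0.848718
Step 3: delta-v = 2365 * 0.848718 = 2007.2 m/s

2007.2


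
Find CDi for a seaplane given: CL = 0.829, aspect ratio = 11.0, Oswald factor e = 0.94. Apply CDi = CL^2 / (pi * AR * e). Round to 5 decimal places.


Step 1: CL^2 = 0.829^2 = 0.687241
Step 2: pi * AR * e = 3.14159 * 11.0 * 0.94 = 32.484068
Step 3: CDi = 0.687241 / 32.484068 = 0.02116

0.02116


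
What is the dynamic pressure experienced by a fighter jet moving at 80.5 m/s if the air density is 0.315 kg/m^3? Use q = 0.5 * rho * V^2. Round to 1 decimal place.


Step 1: V^2 = 80.5^2 = 6480.25
Step 2: q = 0.5 * 0.315 * 6480.25
Step 3: q = 1020.6 Pa

1020.6


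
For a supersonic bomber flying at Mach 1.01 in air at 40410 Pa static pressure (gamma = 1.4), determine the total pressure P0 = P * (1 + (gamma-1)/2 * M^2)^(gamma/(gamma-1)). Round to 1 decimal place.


Step 1: (gamma-1)/2 * M^2 = 0.2 * 1.0201 = 0.20402
Step 2: 1 + 0.20402 = 1.20402
Step 3: Exponent gamma/(gamma-1) = 3.5
Step 4: P0 = 40410 * 1.20402^3.5 = 77393.9 Pa

77393.9


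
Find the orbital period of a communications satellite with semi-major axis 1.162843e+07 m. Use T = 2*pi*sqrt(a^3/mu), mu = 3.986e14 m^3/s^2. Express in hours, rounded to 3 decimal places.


Step 1: a^3 / mu = 1.572401e+21 / 3.986e14 = 3.944809e+06
Step 2: sqrt(3.944809e+06) = 1986.1543 s
Step 3: T = 2*pi * 1986.1543 = 12479.38 s
Step 4: T in hours = 12479.38 / 3600 = 3.466 hours

3.466


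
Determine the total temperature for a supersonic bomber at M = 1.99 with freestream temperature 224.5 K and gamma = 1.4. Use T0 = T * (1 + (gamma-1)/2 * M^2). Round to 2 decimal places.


Step 1: (gamma-1)/2 = 0.2
Step 2: M^2 = 3.9601
Step 3: 1 + 0.2 * 3.9601 = 1.79202
Step 4: T0 = 224.5 * 1.79202 = 402.31 K

402.31


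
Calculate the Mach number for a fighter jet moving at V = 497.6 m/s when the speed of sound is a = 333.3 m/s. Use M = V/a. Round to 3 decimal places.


Step 1: M = V / a = 497.6 / 333.3
Step 2: M = 1.493

1.493


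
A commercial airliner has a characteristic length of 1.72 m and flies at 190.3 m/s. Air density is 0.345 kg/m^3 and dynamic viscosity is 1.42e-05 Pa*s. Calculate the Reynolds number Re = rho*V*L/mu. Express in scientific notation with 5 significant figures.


Step 1: Numerator = rho * V * L = 0.345 * 190.3 * 1.72 = 112.92402
Step 2: Re = 112.92402 / 1.42e-05
Step 3: Re = 7.9524e+06

7.9524e+06


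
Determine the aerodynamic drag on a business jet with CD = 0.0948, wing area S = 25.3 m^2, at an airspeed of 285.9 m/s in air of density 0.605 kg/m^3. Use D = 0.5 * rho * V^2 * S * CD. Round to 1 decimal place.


Step 1: Dynamic pressure q = 0.5 * 0.605 * 285.9^2 = 24725.99 Pa
Step 2: Drag D = q * S * CD = 24725.99 * 25.3 * 0.0948
Step 3: D = 59303.8 N

59303.8


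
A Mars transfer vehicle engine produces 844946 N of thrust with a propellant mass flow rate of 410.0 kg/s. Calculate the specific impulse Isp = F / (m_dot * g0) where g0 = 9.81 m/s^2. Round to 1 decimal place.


Step 1: m_dot * g0 = 410.0 * 9.81 = 4022.1
Step 2: Isp = 844946 / 4022.1 = 210.1 s

210.1


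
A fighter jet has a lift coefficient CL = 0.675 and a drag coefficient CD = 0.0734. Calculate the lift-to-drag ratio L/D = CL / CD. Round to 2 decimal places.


Step 1: L/D = CL / CD = 0.675 / 0.0734
Step 2: L/D = 9.20

9.20


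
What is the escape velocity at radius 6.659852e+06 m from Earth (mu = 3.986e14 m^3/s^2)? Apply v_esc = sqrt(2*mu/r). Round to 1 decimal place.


Step 1: 2*mu/r = 2 * 3.986e14 / 6.659852e+06 = 119702359.7521
Step 2: v_esc = sqrt(119702359.7521) = 10940.9 m/s

10940.9


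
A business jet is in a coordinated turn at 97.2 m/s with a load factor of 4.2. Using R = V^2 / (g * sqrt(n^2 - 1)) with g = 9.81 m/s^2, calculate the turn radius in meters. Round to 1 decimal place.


Step 1: V^2 = 97.2^2 = 9447.84
Step 2: n^2 - 1 = 4.2^2 - 1 = 16.64
Step 3: sqrt(16.64) = 4.079216
Step 4: R = 9447.84 / (9.81 * 4.079216) = 236.1 m

236.1


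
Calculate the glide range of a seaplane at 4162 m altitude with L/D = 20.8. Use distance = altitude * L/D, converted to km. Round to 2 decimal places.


Step 1: Glide distance = altitude * L/D = 4162 * 20.8 = 86569.6 m
Step 2: Convert to km: 86569.6 / 1000 = 86.57 km

86.57


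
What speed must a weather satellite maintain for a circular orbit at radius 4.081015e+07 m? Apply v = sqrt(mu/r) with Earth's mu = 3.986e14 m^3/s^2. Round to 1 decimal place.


Step 1: mu / r = 3.986e14 / 4.081015e+07 = 9767178.0182
Step 2: v = sqrt(9767178.0182) = 3125.2 m/s

3125.2


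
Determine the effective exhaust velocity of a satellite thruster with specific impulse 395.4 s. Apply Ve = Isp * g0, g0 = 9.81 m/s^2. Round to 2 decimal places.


Step 1: Ve = Isp * g0 = 395.4 * 9.81
Step 2: Ve = 3878.87 m/s

3878.87


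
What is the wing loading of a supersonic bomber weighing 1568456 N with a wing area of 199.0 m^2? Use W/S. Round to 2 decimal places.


Step 1: Wing loading = W / S = 1568456 / 199.0
Step 2: Wing loading = 7881.69 N/m^2

7881.69


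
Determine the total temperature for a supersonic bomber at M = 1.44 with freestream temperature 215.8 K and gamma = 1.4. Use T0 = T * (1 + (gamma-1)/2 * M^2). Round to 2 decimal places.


Step 1: (gamma-1)/2 = 0.2
Step 2: M^2 = 2.0736
Step 3: 1 + 0.2 * 2.0736 = 1.41472
Step 4: T0 = 215.8 * 1.41472 = 305.30 K

305.30


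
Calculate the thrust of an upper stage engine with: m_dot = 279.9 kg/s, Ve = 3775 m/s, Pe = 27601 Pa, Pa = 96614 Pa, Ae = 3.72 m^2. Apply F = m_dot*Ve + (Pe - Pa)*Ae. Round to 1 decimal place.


Step 1: Momentum thrust = m_dot * Ve = 279.9 * 3775 = 1056622.5 N
Step 2: Pressure thrust = (Pe - Pa) * Ae = (27601 - 96614) * 3.72 = -256728.36 N
Step 3: Total thrust F = 1056622.5 + -256728.36 = 799894.1 N

799894.1


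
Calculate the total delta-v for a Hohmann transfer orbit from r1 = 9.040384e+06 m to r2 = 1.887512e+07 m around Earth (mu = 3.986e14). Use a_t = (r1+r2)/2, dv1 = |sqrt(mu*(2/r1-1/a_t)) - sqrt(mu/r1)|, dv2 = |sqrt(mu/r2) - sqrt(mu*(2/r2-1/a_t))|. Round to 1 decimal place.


Step 1: Transfer semi-major axis a_t = (9.040384e+06 + 1.887512e+07) / 2 = 1.395775e+07 m
Step 2: v1 (circular at r1) = sqrt(mu/r1) = 6640.11 m/s
Step 3: v_t1 = sqrt(mu*(2/r1 - 1/a_t)) = 7721.69 m/s
Step 4: dv1 = |7721.69 - 6640.11| = 1081.58 m/s
Step 5: v2 (circular at r2) = 4595.4 m/s, v_t2 = 3698.36 m/s
Step 6: dv2 = |4595.4 - 3698.36| = 897.04 m/s
Step 7: Total delta-v = 1081.58 + 897.04 = 1978.6 m/s

1978.6


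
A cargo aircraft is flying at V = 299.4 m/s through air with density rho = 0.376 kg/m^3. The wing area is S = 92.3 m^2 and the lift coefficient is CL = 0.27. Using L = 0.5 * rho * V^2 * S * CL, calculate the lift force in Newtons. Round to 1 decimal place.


Step 1: Calculate dynamic pressure q = 0.5 * 0.376 * 299.4^2 = 0.5 * 0.376 * 89640.36 = 16852.3877 Pa
Step 2: Multiply by wing area and lift coefficient: L = 16852.3877 * 92.3 * 0.27
Step 3: L = 1555475.3829 * 0.27 = 419978.4 N

419978.4


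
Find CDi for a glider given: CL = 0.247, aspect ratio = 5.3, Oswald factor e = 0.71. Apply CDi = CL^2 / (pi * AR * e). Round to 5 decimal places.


Step 1: CL^2 = 0.247^2 = 0.061009
Step 2: pi * AR * e = 3.14159 * 5.3 * 0.71 = 11.821813
Step 3: CDi = 0.061009 / 11.821813 = 0.00516

0.00516


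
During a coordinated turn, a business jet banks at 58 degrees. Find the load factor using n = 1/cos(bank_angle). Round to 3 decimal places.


Step 1: Convert 58 degrees to radians = 1.012291
Step 2: cos(58 deg) = 0.529919
Step 3: n = 1 / 0.529919 = 1.887

1.887


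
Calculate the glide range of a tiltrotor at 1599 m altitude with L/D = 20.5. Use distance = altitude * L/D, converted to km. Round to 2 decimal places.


Step 1: Glide distance = altitude * L/D = 1599 * 20.5 = 32779.5 m
Step 2: Convert to km: 32779.5 / 1000 = 32.78 km

32.78


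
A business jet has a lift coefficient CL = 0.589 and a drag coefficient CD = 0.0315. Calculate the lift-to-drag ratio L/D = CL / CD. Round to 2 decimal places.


Step 1: L/D = CL / CD = 0.589 / 0.0315
Step 2: L/D = 18.70

18.70


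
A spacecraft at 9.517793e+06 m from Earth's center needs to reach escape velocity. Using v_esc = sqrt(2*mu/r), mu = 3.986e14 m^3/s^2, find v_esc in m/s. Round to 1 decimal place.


Step 1: 2*mu/r = 2 * 3.986e14 / 9.517793e+06 = 83758913.4372
Step 2: v_esc = sqrt(83758913.4372) = 9152.0 m/s

9152.0


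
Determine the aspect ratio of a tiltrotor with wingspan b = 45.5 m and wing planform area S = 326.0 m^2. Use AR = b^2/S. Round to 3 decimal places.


Step 1: b^2 = 45.5^2 = 2070.25
Step 2: AR = 2070.25 / 326.0 = 6.350

6.350


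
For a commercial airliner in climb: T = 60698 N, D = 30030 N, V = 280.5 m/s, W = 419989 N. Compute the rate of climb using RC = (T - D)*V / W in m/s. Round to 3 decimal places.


Step 1: Excess thrust = T - D = 60698 - 30030 = 30668 N
Step 2: Excess power = 30668 * 280.5 = 8602374.0 W
Step 3: RC = 8602374.0 / 419989 = 20.482 m/s

20.482


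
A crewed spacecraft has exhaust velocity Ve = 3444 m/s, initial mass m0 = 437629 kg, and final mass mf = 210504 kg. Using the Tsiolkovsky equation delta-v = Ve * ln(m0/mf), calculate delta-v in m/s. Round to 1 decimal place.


Step 1: Mass ratio m0/mf = 437629 / 210504 = 2.078958
Step 2: ln(2.078958) = 0.731867
Step 3: delta-v = 3444 * 0.731867 = 2520.5 m/s

2520.5


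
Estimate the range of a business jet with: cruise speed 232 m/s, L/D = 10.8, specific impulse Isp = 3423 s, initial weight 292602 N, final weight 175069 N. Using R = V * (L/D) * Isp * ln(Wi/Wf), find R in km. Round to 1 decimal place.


Step 1: Coefficient = V * (L/D) * Isp = 232 * 10.8 * 3423 = 8576668.8 m
Step 2: Wi/Wf = 292602 / 175069 = 1.671352
Step 3: ln(1.671352) = 0.513633
Step 4: R = 8576668.8 * 0.513633 = 4405261.3 m = 4405.3 km

4405.3


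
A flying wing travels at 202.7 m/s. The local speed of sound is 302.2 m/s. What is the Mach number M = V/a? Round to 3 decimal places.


Step 1: M = V / a = 202.7 / 302.2
Step 2: M = 0.671

0.671


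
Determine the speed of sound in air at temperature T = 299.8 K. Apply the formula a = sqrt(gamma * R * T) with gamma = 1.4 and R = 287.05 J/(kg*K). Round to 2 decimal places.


Step 1: gamma * R * T = 1.4 * 287.05 * 299.8 = 120480.626
Step 2: a = sqrt(120480.626) = 347.10 m/s

347.10


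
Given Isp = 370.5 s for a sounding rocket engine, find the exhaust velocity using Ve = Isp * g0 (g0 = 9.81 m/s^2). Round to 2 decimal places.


Step 1: Ve = Isp * g0 = 370.5 * 9.81
Step 2: Ve = 3634.61 m/s

3634.61


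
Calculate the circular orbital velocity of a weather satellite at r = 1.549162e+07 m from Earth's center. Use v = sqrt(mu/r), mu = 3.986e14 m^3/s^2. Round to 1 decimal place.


Step 1: mu / r = 3.986e14 / 1.549162e+07 = 25730039.8538
Step 2: v = sqrt(25730039.8538) = 5072.5 m/s

5072.5


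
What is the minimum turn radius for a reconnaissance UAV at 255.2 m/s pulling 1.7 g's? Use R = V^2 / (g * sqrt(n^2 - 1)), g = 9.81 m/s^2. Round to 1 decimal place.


Step 1: V^2 = 255.2^2 = 65127.04
Step 2: n^2 - 1 = 1.7^2 - 1 = 1.89
Step 3: sqrt(1.89) = 1.374773
Step 4: R = 65127.04 / (9.81 * 1.374773) = 4829.0 m

4829.0


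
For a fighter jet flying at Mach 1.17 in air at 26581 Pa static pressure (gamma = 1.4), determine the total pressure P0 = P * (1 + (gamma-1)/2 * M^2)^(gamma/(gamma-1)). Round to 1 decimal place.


Step 1: (gamma-1)/2 * M^2 = 0.2 * 1.3689 = 0.27378
Step 2: 1 + 0.27378 = 1.27378
Step 3: Exponent gamma/(gamma-1) = 3.5
Step 4: P0 = 26581 * 1.27378^3.5 = 62001.4 Pa

62001.4


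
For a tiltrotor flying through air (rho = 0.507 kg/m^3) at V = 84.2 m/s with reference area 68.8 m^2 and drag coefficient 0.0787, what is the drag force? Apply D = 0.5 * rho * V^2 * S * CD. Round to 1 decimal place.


Step 1: Dynamic pressure q = 0.5 * 0.507 * 84.2^2 = 1797.2237 Pa
Step 2: Drag D = q * S * CD = 1797.2237 * 68.8 * 0.0787
Step 3: D = 9731.2 N

9731.2


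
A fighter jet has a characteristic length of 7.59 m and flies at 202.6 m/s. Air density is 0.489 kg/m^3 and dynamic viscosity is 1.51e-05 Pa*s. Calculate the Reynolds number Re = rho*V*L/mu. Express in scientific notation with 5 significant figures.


Step 1: Numerator = rho * V * L = 0.489 * 202.6 * 7.59 = 751.951926
Step 2: Re = 751.951926 / 1.51e-05
Step 3: Re = 4.9798e+07

4.9798e+07


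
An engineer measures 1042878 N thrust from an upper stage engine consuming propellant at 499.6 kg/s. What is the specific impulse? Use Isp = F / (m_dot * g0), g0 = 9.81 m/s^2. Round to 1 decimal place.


Step 1: m_dot * g0 = 499.6 * 9.81 = 4901.08
Step 2: Isp = 1042878 / 4901.08 = 212.8 s

212.8


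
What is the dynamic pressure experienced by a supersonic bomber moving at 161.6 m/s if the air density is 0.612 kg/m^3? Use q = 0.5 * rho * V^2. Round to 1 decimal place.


Step 1: V^2 = 161.6^2 = 26114.56
Step 2: q = 0.5 * 0.612 * 26114.56
Step 3: q = 7991.1 Pa

7991.1


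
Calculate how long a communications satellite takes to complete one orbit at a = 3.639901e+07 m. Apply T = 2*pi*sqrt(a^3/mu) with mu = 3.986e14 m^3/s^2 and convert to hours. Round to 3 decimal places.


Step 1: a^3 / mu = 4.822461e+22 / 3.986e14 = 1.209850e+08
Step 2: sqrt(1.209850e+08) = 10999.3168 s
Step 3: T = 2*pi * 10999.3168 = 69110.75 s
Step 4: T in hours = 69110.75 / 3600 = 19.197 hours

19.197


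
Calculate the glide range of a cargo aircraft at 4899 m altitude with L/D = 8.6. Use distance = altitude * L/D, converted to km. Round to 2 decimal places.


Step 1: Glide distance = altitude * L/D = 4899 * 8.6 = 42131.4 m
Step 2: Convert to km: 42131.4 / 1000 = 42.13 km

42.13


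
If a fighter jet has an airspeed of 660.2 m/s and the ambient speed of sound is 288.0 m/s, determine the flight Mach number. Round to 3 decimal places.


Step 1: M = V / a = 660.2 / 288.0
Step 2: M = 2.292

2.292


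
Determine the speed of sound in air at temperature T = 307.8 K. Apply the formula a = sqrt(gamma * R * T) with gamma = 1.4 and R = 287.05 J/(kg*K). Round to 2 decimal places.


Step 1: gamma * R * T = 1.4 * 287.05 * 307.8 = 123695.586
Step 2: a = sqrt(123695.586) = 351.70 m/s

351.70


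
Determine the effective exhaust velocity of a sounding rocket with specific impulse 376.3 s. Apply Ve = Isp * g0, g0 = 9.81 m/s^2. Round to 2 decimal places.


Step 1: Ve = Isp * g0 = 376.3 * 9.81
Step 2: Ve = 3691.50 m/s

3691.50


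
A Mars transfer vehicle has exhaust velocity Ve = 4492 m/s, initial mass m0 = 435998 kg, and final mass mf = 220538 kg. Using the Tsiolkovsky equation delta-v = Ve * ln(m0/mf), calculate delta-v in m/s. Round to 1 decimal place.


Step 1: Mass ratio m0/mf = 435998 / 220538 = 1.976974
Step 2: ln(1.976974) = 0.681568
Step 3: delta-v = 4492 * 0.681568 = 3061.6 m/s

3061.6


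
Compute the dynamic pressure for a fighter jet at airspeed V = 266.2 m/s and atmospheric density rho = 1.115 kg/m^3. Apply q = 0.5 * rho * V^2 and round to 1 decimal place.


Step 1: V^2 = 266.2^2 = 70862.44
Step 2: q = 0.5 * 1.115 * 70862.44
Step 3: q = 39505.8 Pa

39505.8


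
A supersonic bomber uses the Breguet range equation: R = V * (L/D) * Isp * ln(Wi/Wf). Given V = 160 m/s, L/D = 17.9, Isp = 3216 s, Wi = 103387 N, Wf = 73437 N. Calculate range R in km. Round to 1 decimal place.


Step 1: Coefficient = V * (L/D) * Isp = 160 * 17.9 * 3216 = 9210624.0 m
Step 2: Wi/Wf = 103387 / 73437 = 1.407833
Step 3: ln(1.407833) = 0.342051
Step 4: R = 9210624.0 * 0.342051 = 3150506.2 m = 3150.5 km

3150.5


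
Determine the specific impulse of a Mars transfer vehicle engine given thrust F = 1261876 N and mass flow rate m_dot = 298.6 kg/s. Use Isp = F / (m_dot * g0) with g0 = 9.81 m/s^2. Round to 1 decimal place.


Step 1: m_dot * g0 = 298.6 * 9.81 = 2929.27
Step 2: Isp = 1261876 / 2929.27 = 430.8 s

430.8


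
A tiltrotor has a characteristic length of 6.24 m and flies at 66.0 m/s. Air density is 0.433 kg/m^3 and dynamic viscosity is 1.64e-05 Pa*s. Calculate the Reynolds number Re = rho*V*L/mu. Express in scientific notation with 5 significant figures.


Step 1: Numerator = rho * V * L = 0.433 * 66.0 * 6.24 = 178.32672
Step 2: Re = 178.32672 / 1.64e-05
Step 3: Re = 1.0874e+07

1.0874e+07


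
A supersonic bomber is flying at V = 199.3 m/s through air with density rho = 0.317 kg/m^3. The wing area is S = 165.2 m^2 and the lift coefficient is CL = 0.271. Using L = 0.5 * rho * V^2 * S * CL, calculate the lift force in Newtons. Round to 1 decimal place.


Step 1: Calculate dynamic pressure q = 0.5 * 0.317 * 199.3^2 = 0.5 * 0.317 * 39720.49 = 6295.6977 Pa
Step 2: Multiply by wing area and lift coefficient: L = 6295.6977 * 165.2 * 0.271
Step 3: L = 1040049.2543 * 0.271 = 281853.3 N

281853.3


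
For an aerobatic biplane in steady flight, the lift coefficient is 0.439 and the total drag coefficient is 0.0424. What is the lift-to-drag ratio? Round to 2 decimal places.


Step 1: L/D = CL / CD = 0.439 / 0.0424
Step 2: L/D = 10.35

10.35


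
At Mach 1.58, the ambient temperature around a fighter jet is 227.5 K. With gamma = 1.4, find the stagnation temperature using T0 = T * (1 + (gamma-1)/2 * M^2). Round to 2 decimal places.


Step 1: (gamma-1)/2 = 0.2
Step 2: M^2 = 2.4964
Step 3: 1 + 0.2 * 2.4964 = 1.49928
Step 4: T0 = 227.5 * 1.49928 = 341.09 K

341.09


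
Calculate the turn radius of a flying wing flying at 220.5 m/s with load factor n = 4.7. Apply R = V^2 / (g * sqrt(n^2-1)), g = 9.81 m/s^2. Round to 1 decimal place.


Step 1: V^2 = 220.5^2 = 48620.25
Step 2: n^2 - 1 = 4.7^2 - 1 = 21.09
Step 3: sqrt(21.09) = 4.592385
Step 4: R = 48620.25 / (9.81 * 4.592385) = 1079.2 m

1079.2


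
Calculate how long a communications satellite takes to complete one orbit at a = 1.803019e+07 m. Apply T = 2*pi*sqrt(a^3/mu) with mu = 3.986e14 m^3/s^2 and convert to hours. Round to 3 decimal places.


Step 1: a^3 / mu = 5.861394e+21 / 3.986e14 = 1.470495e+07
Step 2: sqrt(1.470495e+07) = 3834.7037 s
Step 3: T = 2*pi * 3834.7037 = 24094.15 s
Step 4: T in hours = 24094.15 / 3600 = 6.693 hours

6.693


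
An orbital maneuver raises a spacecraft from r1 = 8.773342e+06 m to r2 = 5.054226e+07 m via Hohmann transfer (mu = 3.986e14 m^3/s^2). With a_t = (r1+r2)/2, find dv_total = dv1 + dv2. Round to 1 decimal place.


Step 1: Transfer semi-major axis a_t = (8.773342e+06 + 5.054226e+07) / 2 = 2.965780e+07 m
Step 2: v1 (circular at r1) = sqrt(mu/r1) = 6740.41 m/s
Step 3: v_t1 = sqrt(mu*(2/r1 - 1/a_t)) = 8799.22 m/s
Step 4: dv1 = |8799.22 - 6740.41| = 2058.81 m/s
Step 5: v2 (circular at r2) = 2808.29 m/s, v_t2 = 1527.41 m/s
Step 6: dv2 = |2808.29 - 1527.41| = 1280.88 m/s
Step 7: Total delta-v = 2058.81 + 1280.88 = 3339.7 m/s

3339.7


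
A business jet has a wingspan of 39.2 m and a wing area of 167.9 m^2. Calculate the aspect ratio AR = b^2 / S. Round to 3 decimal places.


Step 1: b^2 = 39.2^2 = 1536.64
Step 2: AR = 1536.64 / 167.9 = 9.152

9.152


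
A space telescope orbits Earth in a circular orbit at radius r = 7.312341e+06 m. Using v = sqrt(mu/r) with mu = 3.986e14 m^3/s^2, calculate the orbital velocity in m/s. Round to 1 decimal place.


Step 1: mu / r = 3.986e14 / 7.312341e+06 = 54510586.9652
Step 2: v = sqrt(54510586.9652) = 7383.1 m/s

7383.1


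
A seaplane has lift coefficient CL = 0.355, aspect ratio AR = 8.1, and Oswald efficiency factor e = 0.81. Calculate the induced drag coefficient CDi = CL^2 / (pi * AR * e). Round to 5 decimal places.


Step 1: CL^2 = 0.355^2 = 0.126025
Step 2: pi * AR * e = 3.14159 * 8.1 * 0.81 = 20.611989
Step 3: CDi = 0.126025 / 20.611989 = 0.00611

0.00611


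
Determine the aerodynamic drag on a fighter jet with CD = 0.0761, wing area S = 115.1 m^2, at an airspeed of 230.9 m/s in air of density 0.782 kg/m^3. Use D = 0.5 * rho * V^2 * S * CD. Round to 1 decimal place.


Step 1: Dynamic pressure q = 0.5 * 0.782 * 230.9^2 = 20846.0907 Pa
Step 2: Drag D = q * S * CD = 20846.0907 * 115.1 * 0.0761
Step 3: D = 182593.2 N

182593.2


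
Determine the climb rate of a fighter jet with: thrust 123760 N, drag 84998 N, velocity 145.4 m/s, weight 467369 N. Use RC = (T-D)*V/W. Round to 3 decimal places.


Step 1: Excess thrust = T - D = 123760 - 84998 = 38762 N
Step 2: Excess power = 38762 * 145.4 = 5635994.8 W
Step 3: RC = 5635994.8 / 467369 = 12.059 m/s

12.059


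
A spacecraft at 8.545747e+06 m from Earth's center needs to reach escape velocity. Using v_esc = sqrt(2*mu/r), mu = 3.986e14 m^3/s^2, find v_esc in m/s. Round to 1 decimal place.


Step 1: 2*mu/r = 2 * 3.986e14 / 8.545747e+06 = 93286169.1319
Step 2: v_esc = sqrt(93286169.1319) = 9658.5 m/s

9658.5


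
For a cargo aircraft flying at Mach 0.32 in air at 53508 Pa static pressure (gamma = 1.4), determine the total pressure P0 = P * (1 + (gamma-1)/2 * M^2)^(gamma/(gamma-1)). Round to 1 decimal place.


Step 1: (gamma-1)/2 * M^2 = 0.2 * 0.1024 = 0.02048
Step 2: 1 + 0.02048 = 1.02048
Step 3: Exponent gamma/(gamma-1) = 3.5
Step 4: P0 = 53508 * 1.02048^3.5 = 57442.6 Pa

57442.6


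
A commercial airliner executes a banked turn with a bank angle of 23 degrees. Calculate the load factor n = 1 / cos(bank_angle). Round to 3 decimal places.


Step 1: Convert 23 degrees to radians = 0.401426
Step 2: cos(23 deg) = 0.920505
Step 3: n = 1 / 0.920505 = 1.086

1.086


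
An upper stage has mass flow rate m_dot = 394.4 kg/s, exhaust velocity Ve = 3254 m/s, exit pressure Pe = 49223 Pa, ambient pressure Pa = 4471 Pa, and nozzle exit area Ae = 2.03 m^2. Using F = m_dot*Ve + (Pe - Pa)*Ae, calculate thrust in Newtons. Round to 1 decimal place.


Step 1: Momentum thrust = m_dot * Ve = 394.4 * 3254 = 1283377.6 N
Step 2: Pressure thrust = (Pe - Pa) * Ae = (49223 - 4471) * 2.03 = 90846.56 N
Step 3: Total thrust F = 1283377.6 + 90846.56 = 1374224.2 N

1374224.2


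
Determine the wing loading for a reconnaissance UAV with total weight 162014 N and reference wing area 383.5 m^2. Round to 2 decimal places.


Step 1: Wing loading = W / S = 162014 / 383.5
Step 2: Wing loading = 422.46 N/m^2

422.46


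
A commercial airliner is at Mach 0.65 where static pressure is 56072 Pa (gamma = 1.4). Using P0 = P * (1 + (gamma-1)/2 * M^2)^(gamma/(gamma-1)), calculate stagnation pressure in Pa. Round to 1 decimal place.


Step 1: (gamma-1)/2 * M^2 = 0.2 * 0.4225 = 0.0845
Step 2: 1 + 0.0845 = 1.0845
Step 3: Exponent gamma/(gamma-1) = 3.5
Step 4: P0 = 56072 * 1.0845^3.5 = 74481.7 Pa

74481.7


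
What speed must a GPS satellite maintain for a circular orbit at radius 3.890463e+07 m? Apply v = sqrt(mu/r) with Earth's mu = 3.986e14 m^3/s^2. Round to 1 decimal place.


Step 1: mu / r = 3.986e14 / 3.890463e+07 = 10245567.1729
Step 2: v = sqrt(10245567.1729) = 3200.9 m/s

3200.9


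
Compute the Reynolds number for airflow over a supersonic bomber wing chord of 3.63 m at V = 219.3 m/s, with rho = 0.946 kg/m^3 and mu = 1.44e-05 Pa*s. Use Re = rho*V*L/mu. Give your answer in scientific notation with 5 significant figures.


Step 1: Numerator = rho * V * L = 0.946 * 219.3 * 3.63 = 753.071814
Step 2: Re = 753.071814 / 1.44e-05
Step 3: Re = 5.2297e+07

5.2297e+07


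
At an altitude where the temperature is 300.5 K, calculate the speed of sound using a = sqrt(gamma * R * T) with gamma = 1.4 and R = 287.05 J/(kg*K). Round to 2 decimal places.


Step 1: gamma * R * T = 1.4 * 287.05 * 300.5 = 120761.935
Step 2: a = sqrt(120761.935) = 347.51 m/s

347.51


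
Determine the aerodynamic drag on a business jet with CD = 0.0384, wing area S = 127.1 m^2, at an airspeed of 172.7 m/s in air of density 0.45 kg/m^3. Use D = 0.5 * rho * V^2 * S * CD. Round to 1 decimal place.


Step 1: Dynamic pressure q = 0.5 * 0.45 * 172.7^2 = 6710.6902 Pa
Step 2: Drag D = q * S * CD = 6710.6902 * 127.1 * 0.0384
Step 3: D = 32752.5 N

32752.5


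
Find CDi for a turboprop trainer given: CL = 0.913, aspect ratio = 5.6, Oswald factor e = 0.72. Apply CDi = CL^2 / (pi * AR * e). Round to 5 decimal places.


Step 1: CL^2 = 0.913^2 = 0.833569
Step 2: pi * AR * e = 3.14159 * 5.6 * 0.72 = 12.666902
Step 3: CDi = 0.833569 / 12.666902 = 0.06581

0.06581


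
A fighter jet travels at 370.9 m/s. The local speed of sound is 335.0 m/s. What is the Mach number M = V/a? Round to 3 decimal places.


Step 1: M = V / a = 370.9 / 335.0
Step 2: M = 1.107

1.107


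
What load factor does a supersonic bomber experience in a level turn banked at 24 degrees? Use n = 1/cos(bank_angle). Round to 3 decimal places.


Step 1: Convert 24 degrees to radians = 0.418879
Step 2: cos(24 deg) = 0.913545
Step 3: n = 1 / 0.913545 = 1.095

1.095


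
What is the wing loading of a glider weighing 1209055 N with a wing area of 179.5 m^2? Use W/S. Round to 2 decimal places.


Step 1: Wing loading = W / S = 1209055 / 179.5
Step 2: Wing loading = 6735.68 N/m^2

6735.68


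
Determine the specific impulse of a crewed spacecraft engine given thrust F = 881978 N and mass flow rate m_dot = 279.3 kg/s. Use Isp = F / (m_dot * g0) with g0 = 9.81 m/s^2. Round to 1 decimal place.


Step 1: m_dot * g0 = 279.3 * 9.81 = 2739.93
Step 2: Isp = 881978 / 2739.93 = 321.9 s

321.9


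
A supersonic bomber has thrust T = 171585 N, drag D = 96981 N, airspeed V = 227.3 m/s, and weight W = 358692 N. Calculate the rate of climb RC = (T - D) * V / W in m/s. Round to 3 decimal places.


Step 1: Excess thrust = T - D = 171585 - 96981 = 74604 N
Step 2: Excess power = 74604 * 227.3 = 16957489.2 W
Step 3: RC = 16957489.2 / 358692 = 47.276 m/s

47.276


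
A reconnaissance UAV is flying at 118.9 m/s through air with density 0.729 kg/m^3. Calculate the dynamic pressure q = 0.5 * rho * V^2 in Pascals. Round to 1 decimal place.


Step 1: V^2 = 118.9^2 = 14137.21
Step 2: q = 0.5 * 0.729 * 14137.21
Step 3: q = 5153.0 Pa

5153.0


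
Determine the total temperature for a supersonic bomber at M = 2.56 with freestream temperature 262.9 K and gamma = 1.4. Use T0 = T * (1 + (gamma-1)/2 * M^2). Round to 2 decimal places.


Step 1: (gamma-1)/2 = 0.2
Step 2: M^2 = 6.5536
Step 3: 1 + 0.2 * 6.5536 = 2.31072
Step 4: T0 = 262.9 * 2.31072 = 607.49 K

607.49


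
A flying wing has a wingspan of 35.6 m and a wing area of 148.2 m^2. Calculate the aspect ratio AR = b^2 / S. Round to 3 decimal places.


Step 1: b^2 = 35.6^2 = 1267.36
Step 2: AR = 1267.36 / 148.2 = 8.552

8.552


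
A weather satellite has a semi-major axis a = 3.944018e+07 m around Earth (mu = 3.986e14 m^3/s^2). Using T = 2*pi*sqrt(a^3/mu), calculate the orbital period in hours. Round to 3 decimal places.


Step 1: a^3 / mu = 6.135030e+22 / 3.986e14 = 1.539144e+08
Step 2: sqrt(1.539144e+08) = 12406.2259 s
Step 3: T = 2*pi * 12406.2259 = 77950.62 s
Step 4: T in hours = 77950.62 / 3600 = 21.653 hours

21.653


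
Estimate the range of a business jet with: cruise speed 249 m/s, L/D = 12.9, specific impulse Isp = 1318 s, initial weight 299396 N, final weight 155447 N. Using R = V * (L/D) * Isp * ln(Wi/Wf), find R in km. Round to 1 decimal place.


Step 1: Coefficient = V * (L/D) * Isp = 249 * 12.9 * 1318 = 4233547.8 m
Step 2: Wi/Wf = 299396 / 155447 = 1.926033
Step 3: ln(1.926033) = 0.655462
Step 4: R = 4233547.8 * 0.655462 = 2774930.9 m = 2774.9 km

2774.9


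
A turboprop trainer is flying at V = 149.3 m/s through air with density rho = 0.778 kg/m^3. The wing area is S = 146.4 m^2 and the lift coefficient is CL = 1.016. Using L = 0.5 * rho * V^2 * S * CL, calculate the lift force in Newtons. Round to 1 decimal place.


Step 1: Calculate dynamic pressure q = 0.5 * 0.778 * 149.3^2 = 0.5 * 0.778 * 22290.49 = 8671.0006 Pa
Step 2: Multiply by wing area and lift coefficient: L = 8671.0006 * 146.4 * 1.016
Step 3: L = 1269434.4893 * 1.016 = 1289745.4 N

1289745.4


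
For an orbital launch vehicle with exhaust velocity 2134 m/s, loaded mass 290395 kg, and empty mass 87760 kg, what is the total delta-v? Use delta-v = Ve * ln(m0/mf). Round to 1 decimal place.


Step 1: Mass ratio m0/mf = 290395 / 87760 = 3.308968
Step 2: ln(3.308968) = 1.196636
Step 3: delta-v = 2134 * 1.196636 = 2553.6 m/s

2553.6


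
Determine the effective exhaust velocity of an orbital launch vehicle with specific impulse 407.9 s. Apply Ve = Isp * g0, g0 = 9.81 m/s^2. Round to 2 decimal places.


Step 1: Ve = Isp * g0 = 407.9 * 9.81
Step 2: Ve = 4001.50 m/s

4001.50


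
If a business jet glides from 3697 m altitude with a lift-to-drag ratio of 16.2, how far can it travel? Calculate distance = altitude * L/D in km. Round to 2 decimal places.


Step 1: Glide distance = altitude * L/D = 3697 * 16.2 = 59891.4 m
Step 2: Convert to km: 59891.4 / 1000 = 59.89 km

59.89


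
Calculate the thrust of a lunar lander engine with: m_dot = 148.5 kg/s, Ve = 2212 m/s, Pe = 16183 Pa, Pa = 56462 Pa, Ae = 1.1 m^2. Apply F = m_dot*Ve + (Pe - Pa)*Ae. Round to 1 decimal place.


Step 1: Momentum thrust = m_dot * Ve = 148.5 * 2212 = 328482.0 N
Step 2: Pressure thrust = (Pe - Pa) * Ae = (16183 - 56462) * 1.1 = -44306.9 N
Step 3: Total thrust F = 328482.0 + -44306.9 = 284175.1 N

284175.1


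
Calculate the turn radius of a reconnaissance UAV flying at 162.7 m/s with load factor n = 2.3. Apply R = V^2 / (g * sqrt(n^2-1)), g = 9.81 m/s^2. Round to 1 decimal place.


Step 1: V^2 = 162.7^2 = 26471.29
Step 2: n^2 - 1 = 2.3^2 - 1 = 4.29
Step 3: sqrt(4.29) = 2.071232
Step 4: R = 26471.29 / (9.81 * 2.071232) = 1302.8 m

1302.8


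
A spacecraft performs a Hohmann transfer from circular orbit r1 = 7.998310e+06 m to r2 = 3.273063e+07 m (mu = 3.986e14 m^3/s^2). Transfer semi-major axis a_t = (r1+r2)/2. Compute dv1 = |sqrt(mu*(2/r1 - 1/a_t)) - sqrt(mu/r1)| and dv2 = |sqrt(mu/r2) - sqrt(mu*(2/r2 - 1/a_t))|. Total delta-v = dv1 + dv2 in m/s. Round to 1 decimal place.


Step 1: Transfer semi-major axis a_t = (7.998310e+06 + 3.273063e+07) / 2 = 2.036447e+07 m
Step 2: v1 (circular at r1) = sqrt(mu/r1) = 7059.43 m/s
Step 3: v_t1 = sqrt(mu*(2/r1 - 1/a_t)) = 8949.73 m/s
Step 4: dv1 = |8949.73 - 7059.43| = 1890.31 m/s
Step 5: v2 (circular at r2) = 3489.73 m/s, v_t2 = 2187.03 m/s
Step 6: dv2 = |3489.73 - 2187.03| = 1302.7 m/s
Step 7: Total delta-v = 1890.31 + 1302.7 = 3193.0 m/s

3193.0


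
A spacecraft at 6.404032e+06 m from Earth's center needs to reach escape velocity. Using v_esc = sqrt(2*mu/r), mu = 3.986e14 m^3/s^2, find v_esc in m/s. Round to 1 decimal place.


Step 1: 2*mu/r = 2 * 3.986e14 / 6.404032e+06 = 124484075.0327
Step 2: v_esc = sqrt(124484075.0327) = 11157.2 m/s

11157.2


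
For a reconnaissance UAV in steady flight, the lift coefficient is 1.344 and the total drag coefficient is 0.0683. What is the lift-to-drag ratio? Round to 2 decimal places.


Step 1: L/D = CL / CD = 1.344 / 0.0683
Step 2: L/D = 19.68

19.68


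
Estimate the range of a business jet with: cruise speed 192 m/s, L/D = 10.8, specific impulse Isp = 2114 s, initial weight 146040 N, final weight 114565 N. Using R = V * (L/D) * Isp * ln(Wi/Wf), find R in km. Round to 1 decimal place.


Step 1: Coefficient = V * (L/D) * Isp = 192 * 10.8 * 2114 = 4383590.4 m
Step 2: Wi/Wf = 146040 / 114565 = 1.274735
Step 3: ln(1.274735) = 0.242738
Step 4: R = 4383590.4 * 0.242738 = 1064064.9 m = 1064.1 km

1064.1


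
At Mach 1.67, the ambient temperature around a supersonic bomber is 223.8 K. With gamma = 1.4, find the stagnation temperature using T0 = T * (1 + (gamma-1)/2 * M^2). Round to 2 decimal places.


Step 1: (gamma-1)/2 = 0.2
Step 2: M^2 = 2.7889
Step 3: 1 + 0.2 * 2.7889 = 1.55778
Step 4: T0 = 223.8 * 1.55778 = 348.63 K

348.63


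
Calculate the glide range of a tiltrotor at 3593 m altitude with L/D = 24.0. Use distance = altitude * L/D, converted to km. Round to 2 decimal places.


Step 1: Glide distance = altitude * L/D = 3593 * 24.0 = 86232.0 m
Step 2: Convert to km: 86232.0 / 1000 = 86.23 km

86.23


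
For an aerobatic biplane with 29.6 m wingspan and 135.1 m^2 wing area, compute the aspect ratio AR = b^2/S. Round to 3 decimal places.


Step 1: b^2 = 29.6^2 = 876.16
Step 2: AR = 876.16 / 135.1 = 6.485

6.485


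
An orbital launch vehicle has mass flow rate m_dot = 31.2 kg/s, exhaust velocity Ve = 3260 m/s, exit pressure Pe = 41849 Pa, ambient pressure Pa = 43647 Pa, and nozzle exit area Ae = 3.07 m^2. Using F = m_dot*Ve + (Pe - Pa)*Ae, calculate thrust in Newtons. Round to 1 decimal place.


Step 1: Momentum thrust = m_dot * Ve = 31.2 * 3260 = 101712.0 N
Step 2: Pressure thrust = (Pe - Pa) * Ae = (41849 - 43647) * 3.07 = -5519.86 N
Step 3: Total thrust F = 101712.0 + -5519.86 = 96192.1 N

96192.1


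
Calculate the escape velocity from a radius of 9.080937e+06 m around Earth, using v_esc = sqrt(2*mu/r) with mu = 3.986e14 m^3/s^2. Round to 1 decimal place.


Step 1: 2*mu/r = 2 * 3.986e14 / 9.080937e+06 = 87788297.6173
Step 2: v_esc = sqrt(87788297.6173) = 9369.5 m/s

9369.5


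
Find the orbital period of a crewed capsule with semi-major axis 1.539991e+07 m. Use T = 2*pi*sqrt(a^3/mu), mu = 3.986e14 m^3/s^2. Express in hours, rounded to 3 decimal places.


Step 1: a^3 / mu = 3.652200e+21 / 3.986e14 = 9.162569e+06
Step 2: sqrt(9.162569e+06) = 3026.9736 s
Step 3: T = 2*pi * 3026.9736 = 19019.04 s
Step 4: T in hours = 19019.04 / 3600 = 5.283 hours

5.283


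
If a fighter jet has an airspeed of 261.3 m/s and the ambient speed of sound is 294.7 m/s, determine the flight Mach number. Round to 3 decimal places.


Step 1: M = V / a = 261.3 / 294.7
Step 2: M = 0.887

0.887


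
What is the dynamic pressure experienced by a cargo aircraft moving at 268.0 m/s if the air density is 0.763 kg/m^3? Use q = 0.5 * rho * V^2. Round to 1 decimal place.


Step 1: V^2 = 268.0^2 = 71824.0
Step 2: q = 0.5 * 0.763 * 71824.0
Step 3: q = 27400.9 Pa

27400.9


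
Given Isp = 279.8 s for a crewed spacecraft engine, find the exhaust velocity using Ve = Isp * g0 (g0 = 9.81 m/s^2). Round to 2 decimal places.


Step 1: Ve = Isp * g0 = 279.8 * 9.81
Step 2: Ve = 2744.84 m/s

2744.84


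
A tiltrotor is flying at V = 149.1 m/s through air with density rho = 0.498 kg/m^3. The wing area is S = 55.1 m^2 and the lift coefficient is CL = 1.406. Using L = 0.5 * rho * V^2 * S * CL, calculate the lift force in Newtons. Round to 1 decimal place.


Step 1: Calculate dynamic pressure q = 0.5 * 0.498 * 149.1^2 = 0.5 * 0.498 * 22230.81 = 5535.4717 Pa
Step 2: Multiply by wing area and lift coefficient: L = 5535.4717 * 55.1 * 1.406
Step 3: L = 305004.4901 * 1.406 = 428836.3 N

428836.3


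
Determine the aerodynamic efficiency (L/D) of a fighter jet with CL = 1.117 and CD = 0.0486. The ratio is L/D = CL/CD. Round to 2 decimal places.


Step 1: L/D = CL / CD = 1.117 / 0.0486
Step 2: L/D = 22.98

22.98


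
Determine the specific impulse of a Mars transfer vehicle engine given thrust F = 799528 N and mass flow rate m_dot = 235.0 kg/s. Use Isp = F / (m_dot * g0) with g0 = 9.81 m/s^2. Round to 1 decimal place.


Step 1: m_dot * g0 = 235.0 * 9.81 = 2305.35
Step 2: Isp = 799528 / 2305.35 = 346.8 s

346.8


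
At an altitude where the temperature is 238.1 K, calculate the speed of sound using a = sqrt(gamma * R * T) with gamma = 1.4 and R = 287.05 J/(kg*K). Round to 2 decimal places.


Step 1: gamma * R * T = 1.4 * 287.05 * 238.1 = 95685.247
Step 2: a = sqrt(95685.247) = 309.33 m/s

309.33


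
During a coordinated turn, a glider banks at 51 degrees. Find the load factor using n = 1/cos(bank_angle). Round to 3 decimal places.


Step 1: Convert 51 degrees to radians = 0.890118
Step 2: cos(51 deg) = 0.62932
Step 3: n = 1 / 0.62932 = 1.589

1.589


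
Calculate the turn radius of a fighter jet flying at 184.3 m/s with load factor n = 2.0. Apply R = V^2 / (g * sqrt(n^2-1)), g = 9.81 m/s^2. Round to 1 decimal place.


Step 1: V^2 = 184.3^2 = 33966.49
Step 2: n^2 - 1 = 2.0^2 - 1 = 3.0
Step 3: sqrt(3.0) = 1.732051
Step 4: R = 33966.49 / (9.81 * 1.732051) = 1999.0 m

1999.0


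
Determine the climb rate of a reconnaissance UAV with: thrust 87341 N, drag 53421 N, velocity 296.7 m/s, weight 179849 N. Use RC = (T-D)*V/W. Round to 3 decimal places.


Step 1: Excess thrust = T - D = 87341 - 53421 = 33920 N
Step 2: Excess power = 33920 * 296.7 = 10064064.0 W
Step 3: RC = 10064064.0 / 179849 = 55.958 m/s

55.958


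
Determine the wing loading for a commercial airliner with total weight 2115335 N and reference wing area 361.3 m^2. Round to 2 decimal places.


Step 1: Wing loading = W / S = 2115335 / 361.3
Step 2: Wing loading = 5854.79 N/m^2

5854.79


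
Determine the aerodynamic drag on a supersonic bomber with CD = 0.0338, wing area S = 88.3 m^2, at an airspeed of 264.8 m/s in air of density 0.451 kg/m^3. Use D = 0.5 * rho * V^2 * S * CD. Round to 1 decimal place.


Step 1: Dynamic pressure q = 0.5 * 0.451 * 264.8^2 = 15811.8435 Pa
Step 2: Drag D = q * S * CD = 15811.8435 * 88.3 * 0.0338
Step 3: D = 47191.1 N

47191.1
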